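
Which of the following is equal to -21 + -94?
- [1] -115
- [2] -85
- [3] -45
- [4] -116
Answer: 1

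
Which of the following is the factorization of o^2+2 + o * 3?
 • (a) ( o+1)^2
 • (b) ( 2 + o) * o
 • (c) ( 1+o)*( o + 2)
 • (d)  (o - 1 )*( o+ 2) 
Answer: c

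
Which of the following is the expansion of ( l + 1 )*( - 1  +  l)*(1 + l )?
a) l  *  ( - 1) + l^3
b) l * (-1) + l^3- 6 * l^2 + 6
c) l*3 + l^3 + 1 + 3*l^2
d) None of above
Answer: d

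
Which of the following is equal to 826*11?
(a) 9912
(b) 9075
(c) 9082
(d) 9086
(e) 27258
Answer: d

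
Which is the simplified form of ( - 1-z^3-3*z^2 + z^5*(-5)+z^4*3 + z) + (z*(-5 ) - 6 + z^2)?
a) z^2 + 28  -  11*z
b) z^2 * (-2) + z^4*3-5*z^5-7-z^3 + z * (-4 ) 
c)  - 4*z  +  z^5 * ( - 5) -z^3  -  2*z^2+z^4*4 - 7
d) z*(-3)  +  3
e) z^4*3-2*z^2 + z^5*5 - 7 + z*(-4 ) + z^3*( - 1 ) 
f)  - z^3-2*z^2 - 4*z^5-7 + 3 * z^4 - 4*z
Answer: b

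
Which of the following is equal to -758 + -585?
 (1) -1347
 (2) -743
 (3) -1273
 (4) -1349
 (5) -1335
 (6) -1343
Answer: 6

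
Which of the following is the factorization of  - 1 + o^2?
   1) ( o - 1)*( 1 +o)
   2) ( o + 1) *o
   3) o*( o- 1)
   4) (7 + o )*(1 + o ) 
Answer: 1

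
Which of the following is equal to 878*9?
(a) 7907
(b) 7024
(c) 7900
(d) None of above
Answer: d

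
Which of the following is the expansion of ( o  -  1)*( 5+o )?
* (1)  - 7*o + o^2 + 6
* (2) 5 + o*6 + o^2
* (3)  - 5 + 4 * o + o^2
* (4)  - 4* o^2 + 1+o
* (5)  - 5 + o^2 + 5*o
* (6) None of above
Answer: 3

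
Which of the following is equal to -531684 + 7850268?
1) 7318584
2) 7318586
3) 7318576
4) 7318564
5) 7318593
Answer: 1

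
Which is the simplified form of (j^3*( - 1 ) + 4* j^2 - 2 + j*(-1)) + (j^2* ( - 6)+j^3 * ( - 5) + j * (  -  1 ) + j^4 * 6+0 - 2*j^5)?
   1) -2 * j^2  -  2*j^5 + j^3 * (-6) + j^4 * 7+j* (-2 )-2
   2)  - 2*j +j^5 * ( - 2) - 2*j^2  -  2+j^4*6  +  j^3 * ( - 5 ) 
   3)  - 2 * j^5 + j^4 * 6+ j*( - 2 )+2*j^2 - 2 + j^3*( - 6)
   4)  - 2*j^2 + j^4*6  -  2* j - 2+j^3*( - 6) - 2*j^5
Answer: 4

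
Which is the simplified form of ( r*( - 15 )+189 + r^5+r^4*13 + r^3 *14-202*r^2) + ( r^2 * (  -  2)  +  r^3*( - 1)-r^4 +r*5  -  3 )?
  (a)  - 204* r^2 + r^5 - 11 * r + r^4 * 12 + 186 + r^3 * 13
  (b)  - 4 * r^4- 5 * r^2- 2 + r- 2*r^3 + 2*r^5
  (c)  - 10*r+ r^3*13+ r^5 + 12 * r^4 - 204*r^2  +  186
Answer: c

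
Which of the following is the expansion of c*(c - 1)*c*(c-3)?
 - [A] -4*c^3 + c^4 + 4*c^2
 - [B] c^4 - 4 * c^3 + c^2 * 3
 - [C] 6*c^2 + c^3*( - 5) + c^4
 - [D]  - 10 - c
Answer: B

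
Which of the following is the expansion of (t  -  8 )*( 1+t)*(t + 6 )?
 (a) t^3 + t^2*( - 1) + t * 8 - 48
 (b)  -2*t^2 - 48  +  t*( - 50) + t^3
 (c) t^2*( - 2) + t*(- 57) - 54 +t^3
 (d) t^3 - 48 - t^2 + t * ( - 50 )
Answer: d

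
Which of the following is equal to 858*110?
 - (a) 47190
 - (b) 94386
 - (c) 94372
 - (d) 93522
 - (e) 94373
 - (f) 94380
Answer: f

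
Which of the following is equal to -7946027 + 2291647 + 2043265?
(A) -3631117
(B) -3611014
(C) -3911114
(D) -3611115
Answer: D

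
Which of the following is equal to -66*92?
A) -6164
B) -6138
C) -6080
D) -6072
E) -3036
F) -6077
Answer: D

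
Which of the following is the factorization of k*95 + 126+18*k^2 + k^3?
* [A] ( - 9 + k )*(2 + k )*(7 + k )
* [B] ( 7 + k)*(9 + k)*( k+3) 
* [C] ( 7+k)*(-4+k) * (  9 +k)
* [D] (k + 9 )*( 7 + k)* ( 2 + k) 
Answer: D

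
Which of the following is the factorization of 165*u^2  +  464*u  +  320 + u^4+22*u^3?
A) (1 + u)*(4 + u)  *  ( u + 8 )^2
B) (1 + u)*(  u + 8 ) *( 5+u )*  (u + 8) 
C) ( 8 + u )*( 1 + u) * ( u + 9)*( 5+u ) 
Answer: B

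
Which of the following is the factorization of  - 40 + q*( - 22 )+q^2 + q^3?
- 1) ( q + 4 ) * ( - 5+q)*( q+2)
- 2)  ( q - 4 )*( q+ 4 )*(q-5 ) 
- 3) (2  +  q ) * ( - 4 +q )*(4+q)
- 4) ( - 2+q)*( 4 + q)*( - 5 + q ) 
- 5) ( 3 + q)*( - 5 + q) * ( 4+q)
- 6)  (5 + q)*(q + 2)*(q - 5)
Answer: 1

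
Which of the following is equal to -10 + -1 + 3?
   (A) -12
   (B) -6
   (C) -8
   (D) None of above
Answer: C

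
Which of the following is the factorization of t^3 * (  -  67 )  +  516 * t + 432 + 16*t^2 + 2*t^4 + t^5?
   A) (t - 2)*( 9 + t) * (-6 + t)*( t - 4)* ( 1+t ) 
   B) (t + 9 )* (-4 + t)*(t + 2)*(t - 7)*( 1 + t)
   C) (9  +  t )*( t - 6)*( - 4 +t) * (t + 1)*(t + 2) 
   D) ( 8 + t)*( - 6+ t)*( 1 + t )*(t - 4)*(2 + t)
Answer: C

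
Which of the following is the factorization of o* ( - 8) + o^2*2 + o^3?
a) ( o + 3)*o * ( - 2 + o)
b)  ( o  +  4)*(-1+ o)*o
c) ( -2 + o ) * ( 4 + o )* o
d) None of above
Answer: c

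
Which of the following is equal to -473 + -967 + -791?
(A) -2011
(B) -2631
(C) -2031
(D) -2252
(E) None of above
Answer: E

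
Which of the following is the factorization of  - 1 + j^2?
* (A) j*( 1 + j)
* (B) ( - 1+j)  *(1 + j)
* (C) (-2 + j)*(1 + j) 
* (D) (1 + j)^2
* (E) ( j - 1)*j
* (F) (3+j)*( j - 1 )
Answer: B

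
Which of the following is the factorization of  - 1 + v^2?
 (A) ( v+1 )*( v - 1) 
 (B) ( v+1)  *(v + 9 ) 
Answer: A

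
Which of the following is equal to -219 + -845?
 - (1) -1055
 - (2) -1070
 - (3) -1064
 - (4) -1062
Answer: 3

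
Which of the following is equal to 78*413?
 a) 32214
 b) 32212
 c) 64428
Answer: a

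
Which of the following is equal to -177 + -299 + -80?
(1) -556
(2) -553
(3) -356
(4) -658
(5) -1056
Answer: 1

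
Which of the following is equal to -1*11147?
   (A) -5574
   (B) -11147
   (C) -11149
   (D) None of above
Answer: B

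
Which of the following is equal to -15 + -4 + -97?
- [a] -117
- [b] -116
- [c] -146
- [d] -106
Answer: b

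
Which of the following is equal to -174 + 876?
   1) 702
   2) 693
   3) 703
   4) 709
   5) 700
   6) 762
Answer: 1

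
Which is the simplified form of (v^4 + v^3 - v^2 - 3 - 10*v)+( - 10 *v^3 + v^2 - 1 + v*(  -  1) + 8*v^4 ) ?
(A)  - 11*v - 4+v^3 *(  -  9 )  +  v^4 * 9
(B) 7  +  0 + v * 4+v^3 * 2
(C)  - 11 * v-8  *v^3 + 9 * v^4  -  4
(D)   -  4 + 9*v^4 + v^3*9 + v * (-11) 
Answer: A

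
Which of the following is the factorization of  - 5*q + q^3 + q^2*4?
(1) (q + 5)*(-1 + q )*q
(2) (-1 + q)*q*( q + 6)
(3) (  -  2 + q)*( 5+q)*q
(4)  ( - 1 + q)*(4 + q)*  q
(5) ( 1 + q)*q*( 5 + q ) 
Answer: 1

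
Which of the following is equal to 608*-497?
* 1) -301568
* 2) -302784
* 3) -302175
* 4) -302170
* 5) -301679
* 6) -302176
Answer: 6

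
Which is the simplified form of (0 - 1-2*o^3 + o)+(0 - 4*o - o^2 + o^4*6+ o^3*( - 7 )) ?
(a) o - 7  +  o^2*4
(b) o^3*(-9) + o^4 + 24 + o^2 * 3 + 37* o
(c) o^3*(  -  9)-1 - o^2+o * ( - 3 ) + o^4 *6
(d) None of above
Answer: c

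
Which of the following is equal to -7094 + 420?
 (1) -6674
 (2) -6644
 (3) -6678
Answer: 1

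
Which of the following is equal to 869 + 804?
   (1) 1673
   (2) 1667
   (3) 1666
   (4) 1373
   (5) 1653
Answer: 1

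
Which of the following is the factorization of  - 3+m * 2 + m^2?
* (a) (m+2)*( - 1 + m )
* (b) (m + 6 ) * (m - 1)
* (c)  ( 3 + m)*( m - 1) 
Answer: c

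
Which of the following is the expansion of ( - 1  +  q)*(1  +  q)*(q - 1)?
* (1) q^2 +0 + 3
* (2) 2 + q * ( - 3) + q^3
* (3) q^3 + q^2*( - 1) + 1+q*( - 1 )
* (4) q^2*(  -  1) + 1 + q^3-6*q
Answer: 3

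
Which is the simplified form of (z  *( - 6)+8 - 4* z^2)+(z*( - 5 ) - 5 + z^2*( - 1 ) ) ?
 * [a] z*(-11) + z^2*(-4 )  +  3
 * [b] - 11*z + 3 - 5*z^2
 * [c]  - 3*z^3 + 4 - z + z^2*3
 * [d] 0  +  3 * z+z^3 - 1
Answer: b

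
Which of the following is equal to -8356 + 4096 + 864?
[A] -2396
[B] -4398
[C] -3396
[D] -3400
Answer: C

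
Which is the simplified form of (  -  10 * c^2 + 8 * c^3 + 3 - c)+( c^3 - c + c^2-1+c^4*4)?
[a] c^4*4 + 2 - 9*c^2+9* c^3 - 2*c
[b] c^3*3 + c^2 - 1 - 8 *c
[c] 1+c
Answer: a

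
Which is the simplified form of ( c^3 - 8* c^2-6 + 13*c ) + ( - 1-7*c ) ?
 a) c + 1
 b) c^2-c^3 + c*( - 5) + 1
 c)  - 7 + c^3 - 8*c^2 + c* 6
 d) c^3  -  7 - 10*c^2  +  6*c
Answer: c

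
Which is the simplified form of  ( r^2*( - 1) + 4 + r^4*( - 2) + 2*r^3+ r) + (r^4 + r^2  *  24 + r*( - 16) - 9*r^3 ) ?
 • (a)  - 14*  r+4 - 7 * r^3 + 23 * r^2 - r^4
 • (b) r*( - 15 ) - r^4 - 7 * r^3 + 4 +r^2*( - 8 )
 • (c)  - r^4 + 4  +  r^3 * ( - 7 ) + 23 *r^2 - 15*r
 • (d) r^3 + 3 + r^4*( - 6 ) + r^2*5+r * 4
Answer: c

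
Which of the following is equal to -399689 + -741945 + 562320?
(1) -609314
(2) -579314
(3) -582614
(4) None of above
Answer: 2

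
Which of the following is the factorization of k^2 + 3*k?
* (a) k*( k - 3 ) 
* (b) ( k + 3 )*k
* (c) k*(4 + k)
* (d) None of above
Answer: b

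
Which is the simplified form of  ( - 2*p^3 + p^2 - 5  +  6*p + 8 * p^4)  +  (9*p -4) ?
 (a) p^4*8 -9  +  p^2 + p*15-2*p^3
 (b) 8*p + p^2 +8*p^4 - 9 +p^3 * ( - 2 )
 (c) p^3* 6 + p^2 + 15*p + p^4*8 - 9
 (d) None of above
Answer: a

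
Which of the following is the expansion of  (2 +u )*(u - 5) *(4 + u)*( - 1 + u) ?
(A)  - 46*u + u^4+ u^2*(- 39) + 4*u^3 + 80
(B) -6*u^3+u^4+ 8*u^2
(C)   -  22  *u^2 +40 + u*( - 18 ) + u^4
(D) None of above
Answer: D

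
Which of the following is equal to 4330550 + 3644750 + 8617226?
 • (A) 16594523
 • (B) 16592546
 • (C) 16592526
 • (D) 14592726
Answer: C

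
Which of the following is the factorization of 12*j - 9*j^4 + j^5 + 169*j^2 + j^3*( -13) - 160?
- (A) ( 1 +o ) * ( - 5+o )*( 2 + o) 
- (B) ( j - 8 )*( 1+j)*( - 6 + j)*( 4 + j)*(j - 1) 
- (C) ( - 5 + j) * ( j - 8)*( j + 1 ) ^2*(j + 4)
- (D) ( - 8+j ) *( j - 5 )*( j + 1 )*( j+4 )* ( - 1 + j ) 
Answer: D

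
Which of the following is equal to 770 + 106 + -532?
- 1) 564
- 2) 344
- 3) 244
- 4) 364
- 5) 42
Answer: 2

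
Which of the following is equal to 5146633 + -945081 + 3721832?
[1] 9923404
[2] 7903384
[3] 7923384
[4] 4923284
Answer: 3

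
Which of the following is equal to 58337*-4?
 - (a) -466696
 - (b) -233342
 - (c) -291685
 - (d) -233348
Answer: d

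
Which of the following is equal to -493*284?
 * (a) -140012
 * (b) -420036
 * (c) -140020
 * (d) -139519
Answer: a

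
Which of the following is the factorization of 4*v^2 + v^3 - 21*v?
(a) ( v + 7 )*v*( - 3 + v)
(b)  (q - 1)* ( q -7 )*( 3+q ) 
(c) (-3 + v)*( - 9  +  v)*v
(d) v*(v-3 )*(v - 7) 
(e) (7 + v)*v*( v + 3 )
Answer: a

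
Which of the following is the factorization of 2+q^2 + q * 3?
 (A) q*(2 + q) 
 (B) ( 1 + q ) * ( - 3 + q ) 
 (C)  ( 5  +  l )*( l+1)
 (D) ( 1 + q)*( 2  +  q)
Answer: D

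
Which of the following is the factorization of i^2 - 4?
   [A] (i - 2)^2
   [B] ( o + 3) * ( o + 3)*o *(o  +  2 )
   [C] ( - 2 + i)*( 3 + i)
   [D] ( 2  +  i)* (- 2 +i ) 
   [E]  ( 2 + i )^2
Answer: D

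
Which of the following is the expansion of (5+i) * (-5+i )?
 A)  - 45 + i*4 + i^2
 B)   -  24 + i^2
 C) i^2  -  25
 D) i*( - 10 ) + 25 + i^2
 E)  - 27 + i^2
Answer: C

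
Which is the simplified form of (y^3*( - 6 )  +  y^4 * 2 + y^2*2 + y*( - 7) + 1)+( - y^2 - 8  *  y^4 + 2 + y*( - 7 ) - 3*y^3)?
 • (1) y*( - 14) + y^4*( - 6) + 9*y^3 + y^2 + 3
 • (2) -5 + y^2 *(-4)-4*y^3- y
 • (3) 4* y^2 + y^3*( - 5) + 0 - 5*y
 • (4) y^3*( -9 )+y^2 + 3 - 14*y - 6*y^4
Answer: 4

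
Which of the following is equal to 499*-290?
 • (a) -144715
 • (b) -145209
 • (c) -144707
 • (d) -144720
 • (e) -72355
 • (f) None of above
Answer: f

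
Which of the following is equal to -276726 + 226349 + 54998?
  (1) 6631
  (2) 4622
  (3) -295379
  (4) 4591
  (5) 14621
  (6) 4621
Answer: 6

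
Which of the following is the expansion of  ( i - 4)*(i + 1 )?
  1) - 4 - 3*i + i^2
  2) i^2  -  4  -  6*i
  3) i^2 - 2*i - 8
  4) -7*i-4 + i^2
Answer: 1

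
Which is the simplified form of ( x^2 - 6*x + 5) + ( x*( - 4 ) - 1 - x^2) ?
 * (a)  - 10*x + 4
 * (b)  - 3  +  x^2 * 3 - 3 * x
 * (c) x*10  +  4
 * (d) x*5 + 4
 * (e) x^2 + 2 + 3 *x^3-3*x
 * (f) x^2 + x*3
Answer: a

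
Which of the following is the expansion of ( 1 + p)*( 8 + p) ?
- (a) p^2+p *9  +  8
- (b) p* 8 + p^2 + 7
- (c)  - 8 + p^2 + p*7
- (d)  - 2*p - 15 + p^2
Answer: a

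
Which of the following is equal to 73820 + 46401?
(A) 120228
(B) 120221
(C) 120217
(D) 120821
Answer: B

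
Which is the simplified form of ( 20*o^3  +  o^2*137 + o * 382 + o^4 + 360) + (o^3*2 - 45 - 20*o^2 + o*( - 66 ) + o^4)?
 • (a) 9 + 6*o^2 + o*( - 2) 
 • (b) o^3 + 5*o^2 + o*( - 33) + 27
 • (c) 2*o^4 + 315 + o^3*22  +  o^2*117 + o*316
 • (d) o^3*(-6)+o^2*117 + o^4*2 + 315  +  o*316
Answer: c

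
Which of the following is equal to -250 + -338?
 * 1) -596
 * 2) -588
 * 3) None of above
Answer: 2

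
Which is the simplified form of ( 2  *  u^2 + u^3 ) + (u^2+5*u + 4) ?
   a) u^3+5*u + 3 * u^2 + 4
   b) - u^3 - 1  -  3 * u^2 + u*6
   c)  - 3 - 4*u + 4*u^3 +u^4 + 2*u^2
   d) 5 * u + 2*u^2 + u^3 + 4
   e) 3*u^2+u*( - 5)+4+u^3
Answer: a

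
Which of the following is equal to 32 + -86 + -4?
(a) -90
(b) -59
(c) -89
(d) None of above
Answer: d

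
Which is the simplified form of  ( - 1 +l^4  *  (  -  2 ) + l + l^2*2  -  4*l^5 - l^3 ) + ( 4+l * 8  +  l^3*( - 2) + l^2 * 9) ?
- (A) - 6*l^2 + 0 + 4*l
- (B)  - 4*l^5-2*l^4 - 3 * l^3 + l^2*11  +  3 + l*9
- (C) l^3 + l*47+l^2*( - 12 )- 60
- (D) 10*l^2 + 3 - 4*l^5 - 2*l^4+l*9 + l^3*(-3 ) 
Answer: B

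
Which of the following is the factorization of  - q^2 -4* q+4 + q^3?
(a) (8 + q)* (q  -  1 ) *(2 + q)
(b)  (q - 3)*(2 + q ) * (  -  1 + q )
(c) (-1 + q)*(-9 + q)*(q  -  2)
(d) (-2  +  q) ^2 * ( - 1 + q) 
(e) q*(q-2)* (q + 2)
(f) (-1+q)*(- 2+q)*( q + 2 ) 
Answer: f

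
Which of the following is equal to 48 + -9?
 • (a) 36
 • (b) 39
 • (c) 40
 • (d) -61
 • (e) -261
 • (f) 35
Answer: b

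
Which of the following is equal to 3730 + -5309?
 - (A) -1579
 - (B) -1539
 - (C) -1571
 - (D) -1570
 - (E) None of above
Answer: A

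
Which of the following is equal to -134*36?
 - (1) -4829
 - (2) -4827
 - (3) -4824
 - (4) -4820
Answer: 3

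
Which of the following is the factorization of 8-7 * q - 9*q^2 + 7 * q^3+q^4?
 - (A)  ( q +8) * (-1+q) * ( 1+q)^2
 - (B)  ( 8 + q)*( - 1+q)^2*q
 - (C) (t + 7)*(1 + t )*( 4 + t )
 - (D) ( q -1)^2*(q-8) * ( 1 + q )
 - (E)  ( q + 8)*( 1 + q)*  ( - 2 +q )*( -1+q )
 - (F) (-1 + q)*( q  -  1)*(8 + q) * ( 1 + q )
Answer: F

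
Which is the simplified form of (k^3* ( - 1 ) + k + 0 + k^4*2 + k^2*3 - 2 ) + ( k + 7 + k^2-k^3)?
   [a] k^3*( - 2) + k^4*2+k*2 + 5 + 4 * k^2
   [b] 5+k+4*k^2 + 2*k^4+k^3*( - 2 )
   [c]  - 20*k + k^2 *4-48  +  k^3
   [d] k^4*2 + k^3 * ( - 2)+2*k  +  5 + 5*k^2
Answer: a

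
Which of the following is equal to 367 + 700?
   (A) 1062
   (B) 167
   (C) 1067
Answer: C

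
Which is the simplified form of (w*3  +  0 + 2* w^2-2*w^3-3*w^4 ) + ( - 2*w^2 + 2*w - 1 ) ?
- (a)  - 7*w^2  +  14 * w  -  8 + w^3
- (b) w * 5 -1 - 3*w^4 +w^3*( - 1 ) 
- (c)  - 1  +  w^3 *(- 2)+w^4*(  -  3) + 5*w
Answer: c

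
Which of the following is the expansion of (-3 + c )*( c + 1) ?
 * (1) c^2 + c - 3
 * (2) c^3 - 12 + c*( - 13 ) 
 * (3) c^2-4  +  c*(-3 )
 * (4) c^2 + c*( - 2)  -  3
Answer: 4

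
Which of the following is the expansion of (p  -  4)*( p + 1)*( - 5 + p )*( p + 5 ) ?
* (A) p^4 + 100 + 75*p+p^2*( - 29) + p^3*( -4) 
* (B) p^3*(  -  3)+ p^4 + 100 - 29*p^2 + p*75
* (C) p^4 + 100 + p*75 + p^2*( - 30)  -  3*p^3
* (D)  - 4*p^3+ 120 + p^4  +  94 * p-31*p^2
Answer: B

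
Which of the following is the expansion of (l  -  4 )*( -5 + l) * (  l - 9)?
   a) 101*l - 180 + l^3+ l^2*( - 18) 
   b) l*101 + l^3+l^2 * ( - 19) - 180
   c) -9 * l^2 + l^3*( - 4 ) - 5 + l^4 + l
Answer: a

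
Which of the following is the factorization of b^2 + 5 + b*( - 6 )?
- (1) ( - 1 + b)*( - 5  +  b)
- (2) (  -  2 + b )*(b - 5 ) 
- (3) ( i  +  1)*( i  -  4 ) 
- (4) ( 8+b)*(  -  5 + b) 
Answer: 1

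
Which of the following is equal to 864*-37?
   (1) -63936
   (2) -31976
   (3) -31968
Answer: 3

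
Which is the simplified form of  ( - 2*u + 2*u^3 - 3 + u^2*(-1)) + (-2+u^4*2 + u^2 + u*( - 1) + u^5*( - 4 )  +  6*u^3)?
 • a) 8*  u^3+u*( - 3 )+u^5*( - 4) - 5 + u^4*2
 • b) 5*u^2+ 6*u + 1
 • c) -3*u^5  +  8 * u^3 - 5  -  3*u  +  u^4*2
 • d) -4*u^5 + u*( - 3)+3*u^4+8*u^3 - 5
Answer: a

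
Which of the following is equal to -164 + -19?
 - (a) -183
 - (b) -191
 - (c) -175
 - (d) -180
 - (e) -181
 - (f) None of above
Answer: a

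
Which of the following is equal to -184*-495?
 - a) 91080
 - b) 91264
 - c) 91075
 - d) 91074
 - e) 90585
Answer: a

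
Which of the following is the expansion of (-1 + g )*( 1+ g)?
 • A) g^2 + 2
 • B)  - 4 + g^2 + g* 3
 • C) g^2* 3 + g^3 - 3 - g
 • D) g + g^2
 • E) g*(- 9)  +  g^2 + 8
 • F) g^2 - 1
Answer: F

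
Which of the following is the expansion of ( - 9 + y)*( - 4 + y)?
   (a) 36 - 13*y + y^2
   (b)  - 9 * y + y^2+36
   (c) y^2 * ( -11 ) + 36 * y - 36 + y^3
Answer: a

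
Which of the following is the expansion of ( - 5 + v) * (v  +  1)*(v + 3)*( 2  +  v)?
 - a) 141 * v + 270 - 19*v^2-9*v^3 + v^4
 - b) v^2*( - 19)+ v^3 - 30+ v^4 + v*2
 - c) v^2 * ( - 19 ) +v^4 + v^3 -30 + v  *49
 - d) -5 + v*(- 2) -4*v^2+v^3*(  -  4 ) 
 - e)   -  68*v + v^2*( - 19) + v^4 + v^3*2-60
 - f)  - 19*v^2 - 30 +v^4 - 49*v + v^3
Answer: f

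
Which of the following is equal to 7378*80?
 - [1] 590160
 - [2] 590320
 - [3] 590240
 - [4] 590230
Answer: 3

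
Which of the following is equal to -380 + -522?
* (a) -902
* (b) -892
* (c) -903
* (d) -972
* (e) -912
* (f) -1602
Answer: a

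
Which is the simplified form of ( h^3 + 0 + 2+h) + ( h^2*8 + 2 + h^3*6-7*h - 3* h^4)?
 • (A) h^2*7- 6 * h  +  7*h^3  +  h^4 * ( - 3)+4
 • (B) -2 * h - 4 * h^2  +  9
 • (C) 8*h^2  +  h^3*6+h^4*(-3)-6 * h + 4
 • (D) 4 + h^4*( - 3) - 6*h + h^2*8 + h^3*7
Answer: D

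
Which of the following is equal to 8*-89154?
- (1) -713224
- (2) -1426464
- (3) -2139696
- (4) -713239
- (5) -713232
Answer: 5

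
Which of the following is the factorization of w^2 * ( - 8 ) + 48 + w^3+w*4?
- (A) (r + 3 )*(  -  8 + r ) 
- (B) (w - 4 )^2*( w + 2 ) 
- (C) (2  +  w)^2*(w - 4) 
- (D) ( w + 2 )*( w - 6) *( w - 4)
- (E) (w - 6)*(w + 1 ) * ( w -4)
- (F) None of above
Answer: D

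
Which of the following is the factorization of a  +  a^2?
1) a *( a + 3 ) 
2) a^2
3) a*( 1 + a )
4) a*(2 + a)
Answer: 3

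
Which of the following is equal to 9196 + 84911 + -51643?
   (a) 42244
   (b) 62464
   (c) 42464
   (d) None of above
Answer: c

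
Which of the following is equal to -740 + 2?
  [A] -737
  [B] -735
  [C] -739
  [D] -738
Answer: D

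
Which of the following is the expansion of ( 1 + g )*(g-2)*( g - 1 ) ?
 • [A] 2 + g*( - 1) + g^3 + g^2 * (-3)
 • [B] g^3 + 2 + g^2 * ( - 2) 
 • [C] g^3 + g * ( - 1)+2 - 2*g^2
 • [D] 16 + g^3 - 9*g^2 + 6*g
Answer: C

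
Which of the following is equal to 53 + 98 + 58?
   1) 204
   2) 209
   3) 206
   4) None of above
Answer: 2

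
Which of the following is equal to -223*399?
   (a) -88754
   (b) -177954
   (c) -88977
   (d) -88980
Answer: c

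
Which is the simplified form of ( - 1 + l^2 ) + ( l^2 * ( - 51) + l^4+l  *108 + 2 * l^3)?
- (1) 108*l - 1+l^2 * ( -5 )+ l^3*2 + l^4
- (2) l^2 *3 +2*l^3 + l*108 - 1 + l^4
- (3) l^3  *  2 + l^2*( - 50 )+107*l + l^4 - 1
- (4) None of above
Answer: 4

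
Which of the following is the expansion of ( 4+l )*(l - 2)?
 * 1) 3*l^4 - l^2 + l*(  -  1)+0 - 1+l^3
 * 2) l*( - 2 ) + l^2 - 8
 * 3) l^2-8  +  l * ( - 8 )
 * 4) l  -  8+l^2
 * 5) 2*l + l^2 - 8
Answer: 5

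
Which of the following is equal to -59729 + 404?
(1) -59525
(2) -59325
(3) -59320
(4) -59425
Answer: 2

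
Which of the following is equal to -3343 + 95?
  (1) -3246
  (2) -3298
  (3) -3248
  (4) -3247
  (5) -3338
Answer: 3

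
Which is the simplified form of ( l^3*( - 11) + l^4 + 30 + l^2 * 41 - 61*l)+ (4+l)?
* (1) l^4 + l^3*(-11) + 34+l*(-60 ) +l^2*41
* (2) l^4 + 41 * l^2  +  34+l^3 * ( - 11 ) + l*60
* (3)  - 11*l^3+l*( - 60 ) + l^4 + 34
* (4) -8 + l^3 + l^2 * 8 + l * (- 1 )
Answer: 1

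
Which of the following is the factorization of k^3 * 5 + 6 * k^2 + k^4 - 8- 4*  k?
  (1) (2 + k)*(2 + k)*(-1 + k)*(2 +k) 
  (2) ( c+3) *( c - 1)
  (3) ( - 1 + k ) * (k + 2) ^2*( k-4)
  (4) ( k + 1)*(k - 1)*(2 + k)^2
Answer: 1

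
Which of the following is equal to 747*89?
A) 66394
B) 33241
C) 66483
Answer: C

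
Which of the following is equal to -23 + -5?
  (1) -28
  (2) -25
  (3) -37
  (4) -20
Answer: 1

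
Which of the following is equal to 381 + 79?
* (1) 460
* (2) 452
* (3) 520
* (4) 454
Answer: 1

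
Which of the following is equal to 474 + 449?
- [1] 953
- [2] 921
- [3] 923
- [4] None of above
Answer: 3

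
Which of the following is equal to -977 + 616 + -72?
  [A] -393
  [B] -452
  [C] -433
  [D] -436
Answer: C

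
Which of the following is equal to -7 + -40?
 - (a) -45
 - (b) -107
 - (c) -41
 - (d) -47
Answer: d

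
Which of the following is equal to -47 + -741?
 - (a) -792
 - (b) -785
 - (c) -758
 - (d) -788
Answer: d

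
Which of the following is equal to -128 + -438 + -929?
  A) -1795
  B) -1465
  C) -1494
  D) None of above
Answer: D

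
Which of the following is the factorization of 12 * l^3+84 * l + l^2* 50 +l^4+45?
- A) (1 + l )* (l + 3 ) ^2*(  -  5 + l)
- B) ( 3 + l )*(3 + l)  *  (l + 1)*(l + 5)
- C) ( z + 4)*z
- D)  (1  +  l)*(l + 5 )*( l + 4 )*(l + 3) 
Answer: B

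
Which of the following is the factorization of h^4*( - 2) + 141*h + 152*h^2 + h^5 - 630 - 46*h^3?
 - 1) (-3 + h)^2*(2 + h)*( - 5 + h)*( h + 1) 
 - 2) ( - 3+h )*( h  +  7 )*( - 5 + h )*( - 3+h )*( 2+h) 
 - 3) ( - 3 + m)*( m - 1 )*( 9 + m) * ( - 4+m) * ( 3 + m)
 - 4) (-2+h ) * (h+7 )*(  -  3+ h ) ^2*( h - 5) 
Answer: 2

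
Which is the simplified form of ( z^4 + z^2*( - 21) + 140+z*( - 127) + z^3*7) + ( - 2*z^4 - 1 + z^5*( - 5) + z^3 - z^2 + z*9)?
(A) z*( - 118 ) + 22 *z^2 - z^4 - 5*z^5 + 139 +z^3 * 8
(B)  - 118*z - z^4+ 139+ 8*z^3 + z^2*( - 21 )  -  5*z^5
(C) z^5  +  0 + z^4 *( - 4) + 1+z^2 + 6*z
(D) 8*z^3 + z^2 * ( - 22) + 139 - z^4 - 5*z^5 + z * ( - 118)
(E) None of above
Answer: D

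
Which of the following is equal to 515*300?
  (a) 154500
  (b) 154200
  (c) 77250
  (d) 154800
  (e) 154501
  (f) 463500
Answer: a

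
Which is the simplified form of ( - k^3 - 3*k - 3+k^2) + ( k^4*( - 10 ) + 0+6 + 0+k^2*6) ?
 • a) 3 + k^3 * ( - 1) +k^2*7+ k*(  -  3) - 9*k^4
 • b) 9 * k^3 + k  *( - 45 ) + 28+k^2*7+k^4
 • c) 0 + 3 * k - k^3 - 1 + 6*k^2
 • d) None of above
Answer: d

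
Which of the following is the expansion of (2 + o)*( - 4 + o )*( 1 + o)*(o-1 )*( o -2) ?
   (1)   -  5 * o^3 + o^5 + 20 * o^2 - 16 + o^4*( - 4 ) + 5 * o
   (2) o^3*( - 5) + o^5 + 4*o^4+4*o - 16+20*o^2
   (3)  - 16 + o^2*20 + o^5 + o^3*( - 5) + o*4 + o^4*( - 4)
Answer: 3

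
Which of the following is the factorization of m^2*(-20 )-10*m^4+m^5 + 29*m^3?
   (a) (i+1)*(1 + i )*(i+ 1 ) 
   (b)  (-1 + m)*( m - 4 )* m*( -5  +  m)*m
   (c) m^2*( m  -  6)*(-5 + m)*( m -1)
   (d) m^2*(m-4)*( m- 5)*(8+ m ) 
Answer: b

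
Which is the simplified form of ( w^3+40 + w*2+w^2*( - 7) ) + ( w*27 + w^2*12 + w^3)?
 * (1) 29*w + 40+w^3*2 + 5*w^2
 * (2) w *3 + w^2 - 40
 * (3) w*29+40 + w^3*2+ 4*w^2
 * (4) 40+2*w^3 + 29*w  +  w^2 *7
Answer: 1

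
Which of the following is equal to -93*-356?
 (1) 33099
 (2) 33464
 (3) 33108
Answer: 3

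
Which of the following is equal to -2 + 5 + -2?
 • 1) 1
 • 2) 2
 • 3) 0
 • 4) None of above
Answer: 1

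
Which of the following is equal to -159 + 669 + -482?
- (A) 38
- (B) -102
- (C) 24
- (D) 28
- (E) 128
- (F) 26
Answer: D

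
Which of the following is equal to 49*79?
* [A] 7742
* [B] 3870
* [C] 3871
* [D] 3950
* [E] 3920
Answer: C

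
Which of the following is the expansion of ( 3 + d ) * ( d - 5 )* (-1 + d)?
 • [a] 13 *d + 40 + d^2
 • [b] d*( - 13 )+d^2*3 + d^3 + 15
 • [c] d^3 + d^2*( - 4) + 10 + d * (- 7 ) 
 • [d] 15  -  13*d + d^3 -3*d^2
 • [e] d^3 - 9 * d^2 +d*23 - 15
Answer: d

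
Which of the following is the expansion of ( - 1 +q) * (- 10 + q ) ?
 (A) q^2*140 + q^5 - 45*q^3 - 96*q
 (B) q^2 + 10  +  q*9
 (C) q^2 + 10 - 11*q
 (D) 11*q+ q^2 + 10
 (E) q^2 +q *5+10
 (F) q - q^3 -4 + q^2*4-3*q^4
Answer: C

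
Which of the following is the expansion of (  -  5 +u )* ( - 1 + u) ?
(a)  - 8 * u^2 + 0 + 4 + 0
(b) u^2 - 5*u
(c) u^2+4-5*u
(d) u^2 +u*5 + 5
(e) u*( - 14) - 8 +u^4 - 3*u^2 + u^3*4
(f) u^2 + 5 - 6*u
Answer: f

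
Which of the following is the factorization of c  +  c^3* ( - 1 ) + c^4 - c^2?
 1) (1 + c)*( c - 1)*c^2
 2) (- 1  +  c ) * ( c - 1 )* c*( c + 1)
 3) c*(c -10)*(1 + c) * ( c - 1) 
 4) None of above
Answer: 2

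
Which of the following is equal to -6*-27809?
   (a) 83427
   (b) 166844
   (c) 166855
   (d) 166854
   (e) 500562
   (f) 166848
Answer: d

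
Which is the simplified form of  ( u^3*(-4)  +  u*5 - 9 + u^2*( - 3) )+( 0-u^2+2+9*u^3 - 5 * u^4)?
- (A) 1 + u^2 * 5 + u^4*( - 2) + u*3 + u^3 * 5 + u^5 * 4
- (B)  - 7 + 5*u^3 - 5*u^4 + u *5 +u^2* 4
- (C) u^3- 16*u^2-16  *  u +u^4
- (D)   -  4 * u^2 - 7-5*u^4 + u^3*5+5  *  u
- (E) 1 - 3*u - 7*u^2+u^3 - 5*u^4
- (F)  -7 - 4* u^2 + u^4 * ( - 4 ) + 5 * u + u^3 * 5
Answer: D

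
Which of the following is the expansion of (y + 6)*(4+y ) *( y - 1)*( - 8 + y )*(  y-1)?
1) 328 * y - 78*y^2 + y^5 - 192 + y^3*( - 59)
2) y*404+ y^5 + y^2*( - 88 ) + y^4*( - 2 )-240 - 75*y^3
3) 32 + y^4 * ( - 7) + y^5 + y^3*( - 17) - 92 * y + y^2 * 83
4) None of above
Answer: 1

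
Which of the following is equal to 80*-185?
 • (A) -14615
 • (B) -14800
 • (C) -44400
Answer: B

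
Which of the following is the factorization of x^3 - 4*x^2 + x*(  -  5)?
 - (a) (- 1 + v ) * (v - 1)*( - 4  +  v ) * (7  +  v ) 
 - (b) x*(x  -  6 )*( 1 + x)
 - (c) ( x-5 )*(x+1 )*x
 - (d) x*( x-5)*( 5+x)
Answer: c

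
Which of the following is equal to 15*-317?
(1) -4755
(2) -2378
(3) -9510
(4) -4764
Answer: 1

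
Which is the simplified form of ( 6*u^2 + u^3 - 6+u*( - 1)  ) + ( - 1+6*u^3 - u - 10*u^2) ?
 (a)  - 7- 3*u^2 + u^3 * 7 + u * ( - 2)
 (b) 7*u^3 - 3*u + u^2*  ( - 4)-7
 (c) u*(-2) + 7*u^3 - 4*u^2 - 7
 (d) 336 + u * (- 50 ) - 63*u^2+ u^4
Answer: c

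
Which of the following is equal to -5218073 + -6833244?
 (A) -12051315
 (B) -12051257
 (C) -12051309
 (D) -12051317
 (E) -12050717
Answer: D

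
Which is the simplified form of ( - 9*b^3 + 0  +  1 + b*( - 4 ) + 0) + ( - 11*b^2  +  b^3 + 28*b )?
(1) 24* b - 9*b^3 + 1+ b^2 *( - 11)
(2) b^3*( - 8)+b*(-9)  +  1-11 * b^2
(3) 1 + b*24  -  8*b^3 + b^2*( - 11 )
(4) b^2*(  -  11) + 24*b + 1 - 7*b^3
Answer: 3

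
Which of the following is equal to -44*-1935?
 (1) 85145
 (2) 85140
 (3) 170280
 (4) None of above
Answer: 2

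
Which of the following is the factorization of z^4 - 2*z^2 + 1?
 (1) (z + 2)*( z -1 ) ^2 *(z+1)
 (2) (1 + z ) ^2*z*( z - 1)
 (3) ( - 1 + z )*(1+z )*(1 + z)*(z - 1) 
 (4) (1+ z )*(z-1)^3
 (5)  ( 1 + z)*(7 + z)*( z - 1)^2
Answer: 3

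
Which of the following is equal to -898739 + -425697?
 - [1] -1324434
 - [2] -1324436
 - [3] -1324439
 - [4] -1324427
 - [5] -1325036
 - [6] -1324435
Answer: 2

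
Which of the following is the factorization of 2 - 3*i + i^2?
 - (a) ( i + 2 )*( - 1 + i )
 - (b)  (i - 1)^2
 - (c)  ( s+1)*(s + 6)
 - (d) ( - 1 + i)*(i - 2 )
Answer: d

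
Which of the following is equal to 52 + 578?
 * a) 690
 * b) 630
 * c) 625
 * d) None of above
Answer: b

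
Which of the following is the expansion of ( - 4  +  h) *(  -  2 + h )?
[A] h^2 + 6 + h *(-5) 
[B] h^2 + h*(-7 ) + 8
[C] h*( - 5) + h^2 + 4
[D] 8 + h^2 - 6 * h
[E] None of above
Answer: D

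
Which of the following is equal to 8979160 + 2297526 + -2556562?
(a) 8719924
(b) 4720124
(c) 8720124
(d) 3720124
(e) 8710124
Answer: c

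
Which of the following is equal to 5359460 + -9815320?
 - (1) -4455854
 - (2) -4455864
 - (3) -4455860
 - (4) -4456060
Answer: 3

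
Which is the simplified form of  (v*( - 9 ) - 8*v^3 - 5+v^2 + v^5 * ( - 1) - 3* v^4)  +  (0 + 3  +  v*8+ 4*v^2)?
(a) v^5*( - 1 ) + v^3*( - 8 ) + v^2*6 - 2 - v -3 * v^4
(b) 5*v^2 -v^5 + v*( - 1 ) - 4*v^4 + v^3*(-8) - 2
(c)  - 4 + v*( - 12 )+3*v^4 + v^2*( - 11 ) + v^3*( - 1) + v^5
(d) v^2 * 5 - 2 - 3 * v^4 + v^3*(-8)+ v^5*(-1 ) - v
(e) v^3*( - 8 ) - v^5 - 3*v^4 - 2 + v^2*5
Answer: d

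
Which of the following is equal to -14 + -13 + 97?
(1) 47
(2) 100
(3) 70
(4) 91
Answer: 3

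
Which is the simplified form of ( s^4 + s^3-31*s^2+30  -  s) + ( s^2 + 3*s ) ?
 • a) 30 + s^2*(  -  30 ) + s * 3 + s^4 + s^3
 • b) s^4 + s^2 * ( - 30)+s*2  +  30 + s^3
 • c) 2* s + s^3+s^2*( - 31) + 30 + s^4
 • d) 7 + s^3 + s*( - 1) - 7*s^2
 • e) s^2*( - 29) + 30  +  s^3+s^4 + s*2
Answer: b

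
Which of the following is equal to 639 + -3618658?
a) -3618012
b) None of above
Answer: b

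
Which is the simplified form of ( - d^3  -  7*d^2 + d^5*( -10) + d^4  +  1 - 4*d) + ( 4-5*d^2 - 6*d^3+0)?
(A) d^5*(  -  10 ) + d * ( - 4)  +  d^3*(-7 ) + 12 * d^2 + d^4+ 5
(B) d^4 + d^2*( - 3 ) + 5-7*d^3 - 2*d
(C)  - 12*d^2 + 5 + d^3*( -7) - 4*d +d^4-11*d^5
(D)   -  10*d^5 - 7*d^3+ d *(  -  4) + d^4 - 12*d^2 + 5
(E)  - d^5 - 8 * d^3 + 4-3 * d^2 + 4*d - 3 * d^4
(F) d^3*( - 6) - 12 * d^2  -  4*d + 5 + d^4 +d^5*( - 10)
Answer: D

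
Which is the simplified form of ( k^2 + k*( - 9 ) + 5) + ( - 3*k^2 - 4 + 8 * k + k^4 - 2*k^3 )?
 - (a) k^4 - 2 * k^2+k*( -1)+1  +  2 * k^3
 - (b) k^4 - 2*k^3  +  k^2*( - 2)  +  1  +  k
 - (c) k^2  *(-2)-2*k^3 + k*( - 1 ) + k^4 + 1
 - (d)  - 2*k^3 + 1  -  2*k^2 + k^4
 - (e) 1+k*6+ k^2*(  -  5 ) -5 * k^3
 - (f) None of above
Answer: c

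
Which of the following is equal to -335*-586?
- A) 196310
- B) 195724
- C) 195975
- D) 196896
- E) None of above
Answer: A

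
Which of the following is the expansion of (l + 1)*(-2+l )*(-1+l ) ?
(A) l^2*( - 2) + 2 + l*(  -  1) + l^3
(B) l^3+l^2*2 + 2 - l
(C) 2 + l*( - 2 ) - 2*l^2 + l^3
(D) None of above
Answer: A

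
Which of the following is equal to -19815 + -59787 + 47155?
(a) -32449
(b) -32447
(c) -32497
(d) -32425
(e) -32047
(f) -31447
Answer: b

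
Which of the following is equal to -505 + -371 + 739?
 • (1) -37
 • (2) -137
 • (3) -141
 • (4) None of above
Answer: 2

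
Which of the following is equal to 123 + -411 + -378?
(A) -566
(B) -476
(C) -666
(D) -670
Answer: C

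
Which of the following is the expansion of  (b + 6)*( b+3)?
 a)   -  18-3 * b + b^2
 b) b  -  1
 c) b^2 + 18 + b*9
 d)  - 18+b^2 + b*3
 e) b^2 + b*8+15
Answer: c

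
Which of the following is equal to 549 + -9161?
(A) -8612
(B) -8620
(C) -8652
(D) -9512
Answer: A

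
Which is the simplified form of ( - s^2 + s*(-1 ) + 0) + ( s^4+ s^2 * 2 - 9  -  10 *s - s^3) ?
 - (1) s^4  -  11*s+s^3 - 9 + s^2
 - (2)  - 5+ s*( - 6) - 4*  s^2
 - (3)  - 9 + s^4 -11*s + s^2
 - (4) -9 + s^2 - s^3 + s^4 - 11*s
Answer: 4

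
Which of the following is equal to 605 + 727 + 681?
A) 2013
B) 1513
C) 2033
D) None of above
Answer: A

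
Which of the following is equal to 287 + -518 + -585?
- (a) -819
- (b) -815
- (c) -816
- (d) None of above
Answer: c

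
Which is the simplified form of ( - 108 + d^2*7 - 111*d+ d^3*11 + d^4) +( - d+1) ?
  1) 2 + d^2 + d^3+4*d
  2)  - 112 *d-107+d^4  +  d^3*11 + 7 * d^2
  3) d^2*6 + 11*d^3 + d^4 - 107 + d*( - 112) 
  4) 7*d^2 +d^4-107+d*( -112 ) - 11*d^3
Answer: 2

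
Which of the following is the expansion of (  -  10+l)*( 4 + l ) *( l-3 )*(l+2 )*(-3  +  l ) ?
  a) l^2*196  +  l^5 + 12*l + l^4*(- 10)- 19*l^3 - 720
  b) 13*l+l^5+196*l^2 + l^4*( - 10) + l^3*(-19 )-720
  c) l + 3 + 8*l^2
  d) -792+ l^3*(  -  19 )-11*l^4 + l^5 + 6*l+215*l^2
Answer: a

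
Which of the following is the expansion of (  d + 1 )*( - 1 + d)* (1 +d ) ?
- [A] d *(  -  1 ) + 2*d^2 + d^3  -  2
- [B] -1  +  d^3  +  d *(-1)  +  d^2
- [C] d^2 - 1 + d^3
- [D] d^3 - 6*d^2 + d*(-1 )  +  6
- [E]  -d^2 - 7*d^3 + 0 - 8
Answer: B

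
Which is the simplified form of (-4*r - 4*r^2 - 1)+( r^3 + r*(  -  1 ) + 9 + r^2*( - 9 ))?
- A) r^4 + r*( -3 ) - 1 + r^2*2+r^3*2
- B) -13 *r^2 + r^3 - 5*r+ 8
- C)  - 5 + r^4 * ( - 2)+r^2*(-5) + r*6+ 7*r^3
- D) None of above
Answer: B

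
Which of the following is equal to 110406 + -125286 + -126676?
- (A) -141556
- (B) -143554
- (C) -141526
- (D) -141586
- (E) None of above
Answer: A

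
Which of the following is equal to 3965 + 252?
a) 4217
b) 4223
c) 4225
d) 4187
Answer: a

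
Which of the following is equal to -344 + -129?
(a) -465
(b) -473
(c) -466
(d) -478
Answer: b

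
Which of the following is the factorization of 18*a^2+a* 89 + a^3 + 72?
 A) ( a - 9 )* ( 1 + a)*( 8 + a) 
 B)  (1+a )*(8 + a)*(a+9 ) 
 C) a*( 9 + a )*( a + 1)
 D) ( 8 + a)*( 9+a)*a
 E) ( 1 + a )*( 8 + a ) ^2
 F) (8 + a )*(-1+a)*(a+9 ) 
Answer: B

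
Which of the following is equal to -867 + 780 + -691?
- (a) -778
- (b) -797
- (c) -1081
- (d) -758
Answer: a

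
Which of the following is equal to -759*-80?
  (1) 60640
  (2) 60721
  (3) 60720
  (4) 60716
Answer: 3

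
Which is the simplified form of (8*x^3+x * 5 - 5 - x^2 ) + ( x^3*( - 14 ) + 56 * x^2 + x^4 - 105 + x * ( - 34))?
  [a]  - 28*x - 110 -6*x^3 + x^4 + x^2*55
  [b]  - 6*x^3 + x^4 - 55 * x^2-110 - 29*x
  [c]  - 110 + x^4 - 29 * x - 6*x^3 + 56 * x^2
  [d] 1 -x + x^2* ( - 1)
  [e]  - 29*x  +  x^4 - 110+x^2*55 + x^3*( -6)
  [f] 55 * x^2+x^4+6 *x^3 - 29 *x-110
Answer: e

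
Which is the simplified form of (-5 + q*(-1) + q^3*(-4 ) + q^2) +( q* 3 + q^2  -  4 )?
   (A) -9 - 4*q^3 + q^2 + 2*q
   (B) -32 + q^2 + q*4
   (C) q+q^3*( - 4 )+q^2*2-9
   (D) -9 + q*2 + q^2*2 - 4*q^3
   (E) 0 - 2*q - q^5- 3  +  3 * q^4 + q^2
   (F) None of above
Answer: D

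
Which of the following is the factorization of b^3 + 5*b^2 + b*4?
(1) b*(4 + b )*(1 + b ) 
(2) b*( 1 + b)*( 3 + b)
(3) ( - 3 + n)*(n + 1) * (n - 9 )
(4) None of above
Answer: 1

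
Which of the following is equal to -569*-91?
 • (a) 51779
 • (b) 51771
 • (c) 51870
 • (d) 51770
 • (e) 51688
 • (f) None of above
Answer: a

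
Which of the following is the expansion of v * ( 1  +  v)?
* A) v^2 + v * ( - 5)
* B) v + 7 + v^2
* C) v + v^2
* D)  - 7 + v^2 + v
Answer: C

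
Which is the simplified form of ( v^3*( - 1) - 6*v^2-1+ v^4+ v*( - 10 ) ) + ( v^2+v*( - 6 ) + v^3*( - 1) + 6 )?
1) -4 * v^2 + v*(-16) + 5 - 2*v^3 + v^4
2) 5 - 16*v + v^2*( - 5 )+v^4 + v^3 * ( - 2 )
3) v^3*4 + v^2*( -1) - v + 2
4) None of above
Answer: 2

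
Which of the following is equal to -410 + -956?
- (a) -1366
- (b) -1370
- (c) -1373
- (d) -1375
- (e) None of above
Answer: a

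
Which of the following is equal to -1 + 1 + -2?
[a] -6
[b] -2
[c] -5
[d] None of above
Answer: b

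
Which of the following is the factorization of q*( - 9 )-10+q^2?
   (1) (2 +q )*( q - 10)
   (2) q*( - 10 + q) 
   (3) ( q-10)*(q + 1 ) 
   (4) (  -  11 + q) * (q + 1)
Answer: 3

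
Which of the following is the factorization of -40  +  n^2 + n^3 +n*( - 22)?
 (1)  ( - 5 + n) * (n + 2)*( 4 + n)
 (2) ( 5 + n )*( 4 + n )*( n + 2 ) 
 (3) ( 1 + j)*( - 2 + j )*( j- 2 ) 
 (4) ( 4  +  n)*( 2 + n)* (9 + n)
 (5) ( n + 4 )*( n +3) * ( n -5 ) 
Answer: 1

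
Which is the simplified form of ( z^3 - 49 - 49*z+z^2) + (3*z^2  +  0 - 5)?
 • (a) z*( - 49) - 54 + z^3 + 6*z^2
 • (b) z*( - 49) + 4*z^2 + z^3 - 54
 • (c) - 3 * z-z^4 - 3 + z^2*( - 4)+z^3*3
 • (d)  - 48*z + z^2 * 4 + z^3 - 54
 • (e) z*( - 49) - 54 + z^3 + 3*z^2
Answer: b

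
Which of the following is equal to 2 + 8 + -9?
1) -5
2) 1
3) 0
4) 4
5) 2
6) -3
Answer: 2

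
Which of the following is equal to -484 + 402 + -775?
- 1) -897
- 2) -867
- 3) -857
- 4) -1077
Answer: 3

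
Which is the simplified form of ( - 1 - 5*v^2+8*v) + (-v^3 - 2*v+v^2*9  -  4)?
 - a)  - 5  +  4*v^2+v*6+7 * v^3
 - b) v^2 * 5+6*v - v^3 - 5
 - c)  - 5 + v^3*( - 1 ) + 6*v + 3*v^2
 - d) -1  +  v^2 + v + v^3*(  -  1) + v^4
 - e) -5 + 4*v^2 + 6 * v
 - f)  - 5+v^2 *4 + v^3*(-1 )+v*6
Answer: f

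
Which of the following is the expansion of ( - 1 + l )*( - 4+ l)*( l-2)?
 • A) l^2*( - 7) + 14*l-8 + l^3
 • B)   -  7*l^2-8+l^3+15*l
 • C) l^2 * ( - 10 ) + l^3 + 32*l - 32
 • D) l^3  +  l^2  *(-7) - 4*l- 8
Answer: A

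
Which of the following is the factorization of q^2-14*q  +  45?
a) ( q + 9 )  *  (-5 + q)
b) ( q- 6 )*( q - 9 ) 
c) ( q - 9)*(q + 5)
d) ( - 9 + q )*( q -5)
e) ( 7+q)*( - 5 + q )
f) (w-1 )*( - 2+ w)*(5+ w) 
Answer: d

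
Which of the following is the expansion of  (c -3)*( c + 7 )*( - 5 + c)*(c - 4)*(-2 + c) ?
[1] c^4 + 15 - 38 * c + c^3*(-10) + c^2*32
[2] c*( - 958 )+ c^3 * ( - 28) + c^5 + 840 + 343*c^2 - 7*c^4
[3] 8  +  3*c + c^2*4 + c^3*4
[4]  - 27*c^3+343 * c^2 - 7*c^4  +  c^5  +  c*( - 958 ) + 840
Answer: 4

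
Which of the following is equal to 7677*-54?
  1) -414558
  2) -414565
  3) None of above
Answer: 1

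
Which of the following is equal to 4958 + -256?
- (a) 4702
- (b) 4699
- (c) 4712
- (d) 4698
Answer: a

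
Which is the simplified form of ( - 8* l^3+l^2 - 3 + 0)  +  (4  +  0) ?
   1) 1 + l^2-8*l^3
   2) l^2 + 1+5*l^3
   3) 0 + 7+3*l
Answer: 1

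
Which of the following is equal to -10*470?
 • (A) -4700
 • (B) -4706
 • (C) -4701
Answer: A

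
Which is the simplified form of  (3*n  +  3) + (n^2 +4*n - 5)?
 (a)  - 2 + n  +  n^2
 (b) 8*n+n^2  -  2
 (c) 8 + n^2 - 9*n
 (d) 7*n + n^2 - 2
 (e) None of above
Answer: d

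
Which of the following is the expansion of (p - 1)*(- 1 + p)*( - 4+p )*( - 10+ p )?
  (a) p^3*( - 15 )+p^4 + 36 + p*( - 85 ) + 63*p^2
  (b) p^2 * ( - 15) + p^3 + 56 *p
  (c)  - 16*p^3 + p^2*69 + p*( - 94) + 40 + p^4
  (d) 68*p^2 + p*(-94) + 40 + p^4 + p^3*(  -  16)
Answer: c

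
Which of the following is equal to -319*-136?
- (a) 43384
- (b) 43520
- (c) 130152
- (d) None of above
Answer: a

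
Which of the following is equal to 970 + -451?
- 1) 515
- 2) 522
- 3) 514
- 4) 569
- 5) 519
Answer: 5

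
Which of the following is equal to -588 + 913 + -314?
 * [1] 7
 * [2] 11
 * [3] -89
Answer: 2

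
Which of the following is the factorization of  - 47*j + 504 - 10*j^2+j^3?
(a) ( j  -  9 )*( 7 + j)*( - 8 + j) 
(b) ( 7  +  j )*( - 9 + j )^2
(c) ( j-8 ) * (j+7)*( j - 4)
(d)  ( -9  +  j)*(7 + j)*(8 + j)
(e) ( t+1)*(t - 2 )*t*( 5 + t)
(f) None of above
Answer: a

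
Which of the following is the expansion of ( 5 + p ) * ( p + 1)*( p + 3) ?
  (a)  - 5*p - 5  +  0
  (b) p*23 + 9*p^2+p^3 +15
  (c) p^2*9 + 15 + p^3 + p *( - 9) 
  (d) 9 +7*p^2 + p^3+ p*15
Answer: b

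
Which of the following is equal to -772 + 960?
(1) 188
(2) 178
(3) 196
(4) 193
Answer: 1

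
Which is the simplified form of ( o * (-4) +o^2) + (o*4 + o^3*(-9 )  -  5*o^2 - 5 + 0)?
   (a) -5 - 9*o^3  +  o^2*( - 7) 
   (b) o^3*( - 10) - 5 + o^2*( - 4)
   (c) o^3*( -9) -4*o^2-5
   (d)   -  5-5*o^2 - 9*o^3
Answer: c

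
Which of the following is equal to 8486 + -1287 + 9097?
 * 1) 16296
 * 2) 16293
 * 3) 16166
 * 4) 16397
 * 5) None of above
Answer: 1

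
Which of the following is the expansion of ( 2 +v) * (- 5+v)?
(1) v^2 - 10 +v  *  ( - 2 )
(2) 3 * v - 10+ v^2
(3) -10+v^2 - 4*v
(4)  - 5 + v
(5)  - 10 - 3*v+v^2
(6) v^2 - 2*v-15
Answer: 5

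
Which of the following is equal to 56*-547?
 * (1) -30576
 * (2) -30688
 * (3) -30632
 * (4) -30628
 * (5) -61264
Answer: 3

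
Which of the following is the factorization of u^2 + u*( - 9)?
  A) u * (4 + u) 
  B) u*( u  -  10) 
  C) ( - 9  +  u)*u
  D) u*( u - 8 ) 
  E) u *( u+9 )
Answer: C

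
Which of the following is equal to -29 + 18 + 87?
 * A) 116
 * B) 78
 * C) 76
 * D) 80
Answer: C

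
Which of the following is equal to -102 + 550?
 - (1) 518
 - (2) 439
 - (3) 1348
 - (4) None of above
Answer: 4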